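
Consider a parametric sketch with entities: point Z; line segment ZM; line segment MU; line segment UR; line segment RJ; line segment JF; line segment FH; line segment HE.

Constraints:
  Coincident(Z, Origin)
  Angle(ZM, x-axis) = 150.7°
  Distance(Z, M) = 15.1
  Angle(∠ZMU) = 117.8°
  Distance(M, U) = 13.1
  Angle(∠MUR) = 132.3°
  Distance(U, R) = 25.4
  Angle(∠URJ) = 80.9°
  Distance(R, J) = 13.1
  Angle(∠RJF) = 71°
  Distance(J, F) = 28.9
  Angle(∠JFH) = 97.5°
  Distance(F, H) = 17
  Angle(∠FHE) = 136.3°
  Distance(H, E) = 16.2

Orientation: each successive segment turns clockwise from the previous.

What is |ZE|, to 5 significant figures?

52.388

Z is at the origin; ZM runs at 150.7° with length 15.1, so M = (-13.168, 7.3897). ∠ZMU = 117.8° gives MU at 88.500° from the x-axis; with |MU| = 13.1, U = (-12.825, 20.485). ∠MUR = 132.3° gives UR at 40.800° from the x-axis; with |UR| = 25.4, R = (6.4023, 37.082). ∠URJ = 80.9° gives RJ at -58.300° from the x-axis; with |RJ| = 13.1, J = (13.286, 25.936). ∠RJF = 71.0° gives JF at -167.30° from the x-axis; with |JF| = 28.9, F = (-14.907, 19.583). ∠JFH = 97.5° gives FH at 110.20° from the x-axis; with |FH| = 17.0, H = (-20.777, 35.537). ∠FHE = 136.3° gives HE at 66.500° from the x-axis; with |HE| = 16.2, E = (-14.317, 50.394). Then |ZE| = |E − Z| = 52.388.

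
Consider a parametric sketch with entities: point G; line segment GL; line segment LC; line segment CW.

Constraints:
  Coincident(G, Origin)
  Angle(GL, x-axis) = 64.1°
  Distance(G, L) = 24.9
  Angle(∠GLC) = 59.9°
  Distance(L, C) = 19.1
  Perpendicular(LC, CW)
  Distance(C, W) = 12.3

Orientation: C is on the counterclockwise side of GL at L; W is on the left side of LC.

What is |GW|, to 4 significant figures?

11.36

G is at the origin; GL runs at 64.1° with length 24.9, so L = 24.9·(cos 64.1°, sin 64.1°) = (10.88, 22.40). ∠GLC = 59.9°, so LC runs at 64.1° + (180° − 59.9°) = 184.2° from the x-axis; with |LC| = 19.1, C = L + 19.1·(cos 184.2°, sin 184.2°) = (-8.172, 21.00). The perpendicularity gives CW at right angles to LC; with |CW| = 12.3 on the left of LC, W = C + 12.3·(0.07324, -0.9973) = (-7.272, 8.733). Then |GW| = |W − G| = 11.36.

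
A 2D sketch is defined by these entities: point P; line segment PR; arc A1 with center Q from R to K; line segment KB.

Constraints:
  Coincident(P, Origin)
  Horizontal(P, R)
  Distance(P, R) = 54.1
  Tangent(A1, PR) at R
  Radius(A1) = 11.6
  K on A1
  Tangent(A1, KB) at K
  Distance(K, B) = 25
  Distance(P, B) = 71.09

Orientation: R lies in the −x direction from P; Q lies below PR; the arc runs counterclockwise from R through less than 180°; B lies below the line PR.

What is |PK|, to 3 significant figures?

66.9

P is at the origin; PR is horizontal with |PR| = 54.1 and R on the −x side, so R = (-54.1, 0.00). Since A1 is tangent to PR there, QR ⟂ PR, so Q = R + (0, -11.6) = (-54.1, -11.6). Since QK ⟂ KB (tangency), |QB| = √(11.6² + 25.0²) = 27.6 regardless of where K sits on A1. So B lies on both circle(P, 71.09) and circle(Q, 27.6); the below-PR intersection is B = (-59.7, -38.6). K is the foot of the tangent from B: K = (-65.4, -14.2).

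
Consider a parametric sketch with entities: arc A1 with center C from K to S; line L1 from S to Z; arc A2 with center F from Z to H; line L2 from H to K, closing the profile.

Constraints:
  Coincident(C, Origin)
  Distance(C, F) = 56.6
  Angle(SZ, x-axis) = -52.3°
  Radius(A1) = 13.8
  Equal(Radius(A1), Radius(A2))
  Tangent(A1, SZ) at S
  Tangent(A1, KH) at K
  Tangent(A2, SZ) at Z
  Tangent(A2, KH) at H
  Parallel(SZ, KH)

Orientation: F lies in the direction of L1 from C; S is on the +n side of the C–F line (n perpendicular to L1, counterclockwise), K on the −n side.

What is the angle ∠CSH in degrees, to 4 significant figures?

64.00°

Tangency of A1 to both parallel lines with radius 13.8 puts S and K at C ± 13.8·n: S = (10.92, 8.439), K = (-10.92, -8.439). Equal radii place Z and H the same way about F: Z = F + 13.8·n = (45.53, -36.34), H = F − 13.8·n = (23.69, -53.22). Then cos ∠CSH = SC·SH / (|SC||SH|), giving 64.00°.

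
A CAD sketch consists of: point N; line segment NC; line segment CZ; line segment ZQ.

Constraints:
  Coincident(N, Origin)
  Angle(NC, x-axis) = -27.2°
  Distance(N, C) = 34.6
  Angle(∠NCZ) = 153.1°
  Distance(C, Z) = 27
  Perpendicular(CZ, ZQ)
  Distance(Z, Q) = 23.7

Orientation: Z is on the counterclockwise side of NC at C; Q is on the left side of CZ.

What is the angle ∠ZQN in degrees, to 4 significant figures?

82.08°

N is at the origin; NC runs at -27.2° with length 34.6, so C = 34.6·(cos -27.2°, sin -27.2°) = (30.77, -15.82). ∠NCZ = 153.1°, so CZ runs at -27.2° + (180° − 153.1°) = -0.3000° from the x-axis; with |CZ| = 27.0, Z = C + 27.0·(cos -0.3000°, sin -0.3000°) = (57.77, -15.96). CZ ⟂ ZQ; with |ZQ| = 23.7 on the left of CZ, Q = Z + 23.7·(0.005236, 1.000) = (57.90, 7.743). Then cos ∠ZQN = QZ·QN / (|QZ||QN|), giving 82.08°.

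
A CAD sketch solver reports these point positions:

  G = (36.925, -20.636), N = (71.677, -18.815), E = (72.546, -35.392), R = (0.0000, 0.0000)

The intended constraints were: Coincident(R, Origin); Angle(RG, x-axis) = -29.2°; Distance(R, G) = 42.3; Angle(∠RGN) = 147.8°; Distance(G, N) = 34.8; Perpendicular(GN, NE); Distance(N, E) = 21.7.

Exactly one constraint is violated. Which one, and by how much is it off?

Distance(N, E) = 21.7 — off by 5.10.

R = (0.00, 0.00) ✓; RG at -29.20° ✓; |RG| = 42.30 ✓; ∠RGN = 147.8° ✓; |GN| = 34.80 ✓; ∠(GN, NE) = 90.00° ✓; |NE| = 16.60 ✗.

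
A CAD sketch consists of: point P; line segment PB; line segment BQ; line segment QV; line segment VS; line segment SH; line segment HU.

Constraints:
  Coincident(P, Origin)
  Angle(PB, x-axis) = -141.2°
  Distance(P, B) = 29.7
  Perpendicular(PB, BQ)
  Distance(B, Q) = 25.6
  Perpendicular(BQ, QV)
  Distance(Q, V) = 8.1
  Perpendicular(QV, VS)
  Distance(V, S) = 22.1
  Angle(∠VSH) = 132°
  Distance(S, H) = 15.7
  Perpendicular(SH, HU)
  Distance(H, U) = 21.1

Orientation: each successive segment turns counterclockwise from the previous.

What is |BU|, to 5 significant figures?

19.699

P is at the origin; PB runs at -141.2° with length 29.7, so B = (-23.146, -18.610). PB is perpendicular to BQ, so BQ runs at -51.200°; with |BQ| = 25.6, Q = (-7.1053, -38.561). BQ is perpendicular to QV, so QV runs at 38.800°; with |QV| = 8.1, V = (-0.79264, -33.486). QV ⟂ VS, so VS runs at 128.80°; with |VS| = 22.1, S = (-14.641, -16.262). ∠VSH = 132.0° gives SH at 176.80° from the x-axis; with |SH| = 15.7, H = (-30.316, -15.386). The perpendicularity gives HU at right angles to SH, so HU runs at -93.200°; with |HU| = 21.1, U = (-31.494, -36.453). Then |BU| = |U − B| = 19.699.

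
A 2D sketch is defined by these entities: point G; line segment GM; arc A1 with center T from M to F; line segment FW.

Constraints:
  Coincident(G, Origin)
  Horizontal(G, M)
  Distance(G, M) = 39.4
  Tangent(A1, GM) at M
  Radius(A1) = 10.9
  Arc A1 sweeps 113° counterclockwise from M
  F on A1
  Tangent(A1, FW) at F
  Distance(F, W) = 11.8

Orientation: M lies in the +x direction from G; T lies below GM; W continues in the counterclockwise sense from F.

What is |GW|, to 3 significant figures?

42.8

On A1, M sits at bearing 90° from T; a 113° counterclockwise sweep puts F at bearing 203°, so F = T + 10.9·(cos 203°, sin 203°) = (29.4, -15.2). Since A1 is tangent to FW there, TF ⟂ FW, so FW runs along (−sin 203°, cos 203°); with |FW| = 11.8, W = (34.0, -26.0). Then |GW| = |W − G| = 42.8.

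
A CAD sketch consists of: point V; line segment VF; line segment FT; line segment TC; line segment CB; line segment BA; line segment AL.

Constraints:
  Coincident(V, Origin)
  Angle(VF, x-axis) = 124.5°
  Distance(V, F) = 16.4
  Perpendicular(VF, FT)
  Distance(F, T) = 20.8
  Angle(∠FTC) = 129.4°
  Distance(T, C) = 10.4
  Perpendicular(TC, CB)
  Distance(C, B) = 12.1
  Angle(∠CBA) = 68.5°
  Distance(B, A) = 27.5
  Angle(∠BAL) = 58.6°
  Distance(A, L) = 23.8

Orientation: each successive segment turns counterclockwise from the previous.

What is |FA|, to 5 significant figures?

14.191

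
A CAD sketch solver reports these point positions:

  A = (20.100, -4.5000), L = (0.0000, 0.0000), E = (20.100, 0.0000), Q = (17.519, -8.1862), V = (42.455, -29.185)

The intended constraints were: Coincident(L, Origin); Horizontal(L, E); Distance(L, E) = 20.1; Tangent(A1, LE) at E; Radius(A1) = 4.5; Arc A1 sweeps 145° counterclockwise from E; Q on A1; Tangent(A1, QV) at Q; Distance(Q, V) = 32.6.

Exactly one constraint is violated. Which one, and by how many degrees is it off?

Tangent(A1, QV) at Q — off by 5.10°.

L = (0.00, 0.00) ✓; L.y = 0.00, E.y = 0.00 ✓; |LE| = 20.10 ✓; ∠(AE, EL) = 90.00° ✓; |AE| = 4.500 ✓; bearing(A→Q) − bearing(A→E) = 145.0° ✓; |AQ| = 4.500 ✓; ∠(AQ, QV) = 95.10° ✗; |QV| = 32.60 ✓.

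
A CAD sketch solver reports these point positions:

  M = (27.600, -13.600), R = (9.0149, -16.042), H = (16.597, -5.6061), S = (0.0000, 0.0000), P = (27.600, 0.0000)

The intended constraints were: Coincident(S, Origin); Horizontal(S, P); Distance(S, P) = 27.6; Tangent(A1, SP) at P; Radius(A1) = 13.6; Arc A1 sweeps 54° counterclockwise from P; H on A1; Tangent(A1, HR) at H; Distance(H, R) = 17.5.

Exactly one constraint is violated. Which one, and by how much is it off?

Distance(H, R) = 17.5 — off by 4.60.

S = (0.00, 0.00) ✓; S.y = 0.00, P.y = 0.00 ✓; |SP| = 27.60 ✓; ∠(MP, PS) = 90.00° ✓; |MP| = 13.60 ✓; bearing(M→H) − bearing(M→P) = 54.00° ✓; |MH| = 13.60 ✓; ∠(MH, HR) = 90.00° ✓; |HR| = 12.90 ✗.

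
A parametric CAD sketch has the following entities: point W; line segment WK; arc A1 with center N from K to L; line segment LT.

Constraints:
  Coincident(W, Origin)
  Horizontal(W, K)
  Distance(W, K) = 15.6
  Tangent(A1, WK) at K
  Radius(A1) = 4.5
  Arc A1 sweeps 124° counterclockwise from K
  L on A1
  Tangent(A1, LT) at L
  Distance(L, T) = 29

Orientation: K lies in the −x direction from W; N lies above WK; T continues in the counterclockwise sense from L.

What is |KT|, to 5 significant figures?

33.474

On A1, K sits at bearing -90° from N; a 124° counterclockwise sweep puts L at bearing 34°, so L = N + 4.5·(cos 34°, sin 34°) = (-11.869, 7.0164). The tangent condition forces NL to be normal to LT, so LT runs along (−sin 34°, cos 34°); with |LT| = 29.0, T = (-28.086, 31.058). Then |KT| = |T − K| = 33.474.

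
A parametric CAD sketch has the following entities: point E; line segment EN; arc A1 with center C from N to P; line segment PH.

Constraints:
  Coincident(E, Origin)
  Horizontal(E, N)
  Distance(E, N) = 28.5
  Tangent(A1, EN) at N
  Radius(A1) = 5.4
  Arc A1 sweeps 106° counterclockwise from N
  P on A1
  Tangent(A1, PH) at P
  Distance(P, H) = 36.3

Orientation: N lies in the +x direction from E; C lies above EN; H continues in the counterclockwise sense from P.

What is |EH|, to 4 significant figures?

48.03

E is at the origin; EN is horizontal with |EN| = 28.5 and N on the +x side, so N = (28.50, 0.000). Tangency of A1 to EN means the radius CN is perpendicular to EN, so C = N + (0, 5.4) = (28.50, 5.400). On A1, N sits at bearing -90° from C; a 106° counterclockwise sweep puts P at bearing 16°, so P = C + 5.4·(cos 16°, sin 16°) = (33.69, 6.888). Since A1 is tangent to PH there, CP ⟂ PH, so PH runs along (−sin 16°, cos 16°); with |PH| = 36.3, H = (23.69, 41.78). Then |EH| = |H − E| = 48.03.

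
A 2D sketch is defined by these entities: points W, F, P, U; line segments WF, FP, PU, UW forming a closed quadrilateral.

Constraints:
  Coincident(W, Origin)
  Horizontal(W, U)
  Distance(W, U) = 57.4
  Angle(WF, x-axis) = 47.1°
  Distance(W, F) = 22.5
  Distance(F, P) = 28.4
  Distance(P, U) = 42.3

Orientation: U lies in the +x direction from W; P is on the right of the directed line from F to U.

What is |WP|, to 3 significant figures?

20.6

Checks: |FP| = 28.40 ✓; |PU| = 42.30 ✓.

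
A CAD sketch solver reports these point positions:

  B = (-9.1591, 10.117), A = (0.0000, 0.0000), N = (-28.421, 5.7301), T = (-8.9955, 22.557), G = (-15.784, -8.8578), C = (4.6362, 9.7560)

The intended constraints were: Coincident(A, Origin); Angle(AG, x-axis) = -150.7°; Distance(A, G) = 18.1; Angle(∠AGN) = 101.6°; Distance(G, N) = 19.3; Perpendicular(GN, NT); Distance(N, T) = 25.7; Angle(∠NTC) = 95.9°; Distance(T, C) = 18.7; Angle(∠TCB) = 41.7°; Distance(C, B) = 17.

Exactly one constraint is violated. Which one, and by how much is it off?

Distance(C, B) = 17 — off by 3.20.

A = (0.00, 0.00) ✓; AG at -150.7° ✓; |AG| = 18.10 ✓; ∠AGN = 101.6° ✓; |GN| = 19.30 ✓; ∠(GN, NT) = 90.00° ✓; |NT| = 25.70 ✓; ∠NTC = 95.90° ✓; |TC| = 18.70 ✓; ∠TCB = 41.70° ✓; |CB| = 13.80 ✗.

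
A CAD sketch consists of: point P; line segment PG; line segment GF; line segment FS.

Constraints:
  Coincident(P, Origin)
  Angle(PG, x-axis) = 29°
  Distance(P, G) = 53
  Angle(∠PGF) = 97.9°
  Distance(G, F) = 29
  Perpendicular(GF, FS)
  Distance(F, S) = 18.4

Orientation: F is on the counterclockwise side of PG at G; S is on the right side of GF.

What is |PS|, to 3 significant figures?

79.6

P is at the origin; PG runs at 29.0° with length 53.0, so G = 53.0·(cos 29.0°, sin 29.0°) = (46.4, 25.7). ∠PGF = 97.9°, so GF runs at 29.0° + (180° − 97.9°) = 111° from the x-axis; with |GF| = 29.0, F = G + 29.0·(cos 111°, sin 111°) = (35.9, 52.8). GF is perpendicular to FS; with |FS| = 18.4 on the right of GF, S = F + 18.4·(0.933, 0.360) = (53.1, 59.4). Then |PS| = |S − P| = 79.6.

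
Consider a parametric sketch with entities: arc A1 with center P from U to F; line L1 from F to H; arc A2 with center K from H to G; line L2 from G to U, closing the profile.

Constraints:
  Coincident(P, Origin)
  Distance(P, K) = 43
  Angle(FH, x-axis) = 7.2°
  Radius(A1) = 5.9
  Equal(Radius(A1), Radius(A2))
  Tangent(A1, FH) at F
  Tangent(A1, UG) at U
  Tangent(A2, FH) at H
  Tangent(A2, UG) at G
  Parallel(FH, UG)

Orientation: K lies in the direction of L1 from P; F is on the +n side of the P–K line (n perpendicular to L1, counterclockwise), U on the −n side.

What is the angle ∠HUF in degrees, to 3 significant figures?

74.7°

The slot axis is L1's direction at 7.2°, so u = (cos 7.2°, sin 7.2°) = (0.992, 0.125) and n = (−sin 7.2°, cos 7.2°) = (-0.125, 0.992). P is at the origin and K lies 43.0 along u from P, so K = 43.0·u = (42.7, 5.39). Tangency of A1 to both parallel lines with radius 5.9 puts F and U at P ± 5.9·n: F = (-0.739, 5.85), U = (0.739, -5.85). Equal radii place H and G the same way about K: H = K + 5.9·n = (41.9, 11.2), G = K − 5.9·n = (43.4, -0.464). Then cos ∠HUF = UH·UF / (|UH||UF|), giving 74.7°.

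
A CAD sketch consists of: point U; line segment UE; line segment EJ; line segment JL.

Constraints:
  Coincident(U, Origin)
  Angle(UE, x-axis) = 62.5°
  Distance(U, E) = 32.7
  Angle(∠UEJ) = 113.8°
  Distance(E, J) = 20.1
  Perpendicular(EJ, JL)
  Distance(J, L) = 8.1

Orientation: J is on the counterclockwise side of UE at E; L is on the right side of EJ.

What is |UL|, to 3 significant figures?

50.5

∠UEJ = 113.8°, so EJ runs at 62.5° + (180° − 113.8°) = 129° from the x-axis; with |EJ| = 20.1, J = E + 20.1·(cos 129°, sin 129°) = (2.53, 44.7). EJ is perpendicular to JL; with |JL| = 8.1 on the right of EJ, L = J + 8.1·(0.780, 0.625) = (8.85, 49.8). Then |UL| = |L − U| = 50.5.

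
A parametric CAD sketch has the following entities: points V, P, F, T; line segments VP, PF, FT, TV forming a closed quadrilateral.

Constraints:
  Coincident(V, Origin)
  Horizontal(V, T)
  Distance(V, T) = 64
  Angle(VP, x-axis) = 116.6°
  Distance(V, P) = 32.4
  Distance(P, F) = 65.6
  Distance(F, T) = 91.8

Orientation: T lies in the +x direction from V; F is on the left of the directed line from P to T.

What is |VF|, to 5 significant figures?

85.704

Checks: |PF| = 65.60 ✓; |FT| = 91.80 ✓.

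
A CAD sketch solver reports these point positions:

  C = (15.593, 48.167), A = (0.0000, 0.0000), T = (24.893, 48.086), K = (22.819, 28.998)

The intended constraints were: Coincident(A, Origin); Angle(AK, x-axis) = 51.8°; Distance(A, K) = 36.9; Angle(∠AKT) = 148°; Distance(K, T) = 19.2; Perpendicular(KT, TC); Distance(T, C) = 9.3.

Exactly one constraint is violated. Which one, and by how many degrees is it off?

Perpendicular(KT, TC) — off by 5.70°.

A = (0.00, 0.00) ✓; AK at 51.80° ✓; |AK| = 36.90 ✓; ∠AKT = 148.0° ✓; |KT| = 19.20 ✓; ∠(KT, TC) = 95.70° ✗; |TC| = 9.300 ✓.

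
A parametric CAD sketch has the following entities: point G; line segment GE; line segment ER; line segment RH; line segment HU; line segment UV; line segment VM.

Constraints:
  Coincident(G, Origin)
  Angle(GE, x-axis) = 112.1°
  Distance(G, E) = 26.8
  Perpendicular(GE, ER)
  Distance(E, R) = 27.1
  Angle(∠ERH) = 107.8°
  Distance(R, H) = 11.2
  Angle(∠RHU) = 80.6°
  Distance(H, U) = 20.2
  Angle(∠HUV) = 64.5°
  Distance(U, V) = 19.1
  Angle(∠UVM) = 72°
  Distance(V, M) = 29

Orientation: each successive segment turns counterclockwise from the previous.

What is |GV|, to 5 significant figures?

35.349

G is at the origin; GE runs at 112.1° with length 26.8, so E = (-10.083, 24.831). The perpendicularity gives ER at right angles to GE, so ER runs at -157.90°; with |ER| = 27.1, R = (-35.192, 14.635). ∠ERH = 107.8° gives RH at -85.700° from the x-axis; with |RH| = 11.2, H = (-34.352, 3.4668). ∠RHU = 80.6° gives HU at 13.700° from the x-axis; with |HU| = 20.2, U = (-14.727, 8.2509). ∠HUV = 64.5° gives UV at 129.20° from the x-axis; with |UV| = 19.1, V = (-26.798, 23.052). Then |GV| = |V − G| = 35.349.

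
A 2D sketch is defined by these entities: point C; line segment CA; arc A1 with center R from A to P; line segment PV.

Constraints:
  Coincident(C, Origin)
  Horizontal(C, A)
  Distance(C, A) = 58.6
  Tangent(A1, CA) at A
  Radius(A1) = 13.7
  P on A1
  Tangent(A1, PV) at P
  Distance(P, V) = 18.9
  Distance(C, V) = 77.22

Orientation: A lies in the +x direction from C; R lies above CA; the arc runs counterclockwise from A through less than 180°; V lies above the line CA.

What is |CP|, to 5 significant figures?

73.856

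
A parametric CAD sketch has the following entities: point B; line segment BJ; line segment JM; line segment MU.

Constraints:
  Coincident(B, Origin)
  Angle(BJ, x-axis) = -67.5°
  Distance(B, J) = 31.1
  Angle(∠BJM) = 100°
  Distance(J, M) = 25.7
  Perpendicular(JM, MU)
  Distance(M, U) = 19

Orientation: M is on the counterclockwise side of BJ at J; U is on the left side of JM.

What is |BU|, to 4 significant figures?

33.20

∠BJM = 100.0°, so JM runs at -67.5° + (180° − 100.0°) = 12.50° from the x-axis; with |JM| = 25.7, M = J + 25.7·(cos 12.50°, sin 12.50°) = (36.99, -23.17). JM is perpendicular to MU; with |MU| = 19.0 on the left of JM, U = M + 19.0·(-0.2164, 0.9763) = (32.88, -4.621). Then |BU| = |U − B| = 33.20.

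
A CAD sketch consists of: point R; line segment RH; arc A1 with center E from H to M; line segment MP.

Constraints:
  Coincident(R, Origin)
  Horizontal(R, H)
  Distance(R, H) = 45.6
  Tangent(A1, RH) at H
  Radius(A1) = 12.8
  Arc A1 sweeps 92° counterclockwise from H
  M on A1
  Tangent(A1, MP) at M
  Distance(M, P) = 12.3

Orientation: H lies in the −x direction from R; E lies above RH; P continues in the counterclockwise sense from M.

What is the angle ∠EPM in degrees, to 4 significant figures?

46.14°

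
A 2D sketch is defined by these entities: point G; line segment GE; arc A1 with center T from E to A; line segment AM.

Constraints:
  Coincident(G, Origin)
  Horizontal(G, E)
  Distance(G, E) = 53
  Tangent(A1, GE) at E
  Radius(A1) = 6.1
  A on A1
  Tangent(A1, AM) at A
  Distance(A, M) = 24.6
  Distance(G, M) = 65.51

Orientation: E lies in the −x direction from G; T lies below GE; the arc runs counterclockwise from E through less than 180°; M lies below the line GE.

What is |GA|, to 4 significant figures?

59.44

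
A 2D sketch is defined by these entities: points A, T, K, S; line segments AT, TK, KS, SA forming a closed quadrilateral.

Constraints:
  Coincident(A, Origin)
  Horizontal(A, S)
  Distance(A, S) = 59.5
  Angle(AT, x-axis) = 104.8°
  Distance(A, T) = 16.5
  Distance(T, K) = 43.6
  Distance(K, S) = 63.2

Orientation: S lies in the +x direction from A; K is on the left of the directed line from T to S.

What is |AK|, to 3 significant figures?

55.4

Checks: |TK| = 43.60 ✓; |KS| = 63.20 ✓.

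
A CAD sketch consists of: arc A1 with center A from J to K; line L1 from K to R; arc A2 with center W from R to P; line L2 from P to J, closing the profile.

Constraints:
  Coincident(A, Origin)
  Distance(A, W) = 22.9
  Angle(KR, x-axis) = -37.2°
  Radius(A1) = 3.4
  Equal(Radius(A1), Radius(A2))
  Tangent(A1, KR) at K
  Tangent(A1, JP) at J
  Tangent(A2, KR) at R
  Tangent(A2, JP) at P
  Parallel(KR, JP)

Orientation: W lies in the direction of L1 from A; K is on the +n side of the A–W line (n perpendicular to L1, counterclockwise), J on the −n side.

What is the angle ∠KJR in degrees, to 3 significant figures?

73.5°

Tangency of A1 to both parallel lines with radius 3.4 puts K and J at A ± 3.4·n: K = (2.06, 2.71), J = (-2.06, -2.71). Equal radii place R and P the same way about W: R = W + 3.4·n = (20.3, -11.1), P = W − 3.4·n = (16.2, -16.6). Then cos ∠KJR = JK·JR / (|JK||JR|), giving 73.5°.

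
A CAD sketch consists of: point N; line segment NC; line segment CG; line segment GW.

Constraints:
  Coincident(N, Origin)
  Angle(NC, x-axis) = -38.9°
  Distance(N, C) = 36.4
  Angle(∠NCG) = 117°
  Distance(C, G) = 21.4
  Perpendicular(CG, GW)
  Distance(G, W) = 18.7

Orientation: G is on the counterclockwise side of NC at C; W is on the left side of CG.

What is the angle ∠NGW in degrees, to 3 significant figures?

49.5°

N is at the origin; NC runs at -38.9° with length 36.4, so C = 36.4·(cos -38.9°, sin -38.9°) = (28.3, -22.9). ∠NCG = 117.0°, so CG runs at -38.9° + (180° − 117.0°) = 24.1° from the x-axis; with |CG| = 21.4, G = C + 21.4·(cos 24.1°, sin 24.1°) = (47.9, -14.1). CG is perpendicular to GW; with |GW| = 18.7 on the left of CG, W = G + 18.7·(-0.408, 0.913) = (40.2, 2.95). Then cos ∠NGW = GN·GW / (|GN||GW|), giving 49.5°.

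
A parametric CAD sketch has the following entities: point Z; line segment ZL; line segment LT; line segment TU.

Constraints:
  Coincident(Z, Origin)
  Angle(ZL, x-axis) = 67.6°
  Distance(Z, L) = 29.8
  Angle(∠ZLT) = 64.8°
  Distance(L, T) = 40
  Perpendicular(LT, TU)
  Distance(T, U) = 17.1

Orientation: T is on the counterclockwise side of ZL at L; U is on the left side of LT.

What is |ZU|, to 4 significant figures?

29.04

Z is at the origin; ZL runs at 67.6° with length 29.8, so L = 29.8·(cos 67.6°, sin 67.6°) = (11.36, 27.55). ∠ZLT = 64.8°, so LT runs at 67.6° + (180° − 64.8°) = 182.8° from the x-axis; with |LT| = 40.0, T = L + 40.0·(cos 182.8°, sin 182.8°) = (-28.60, 25.60). LT ⟂ TU; with |TU| = 17.1 on the left of LT, U = T + 17.1·(0.04885, -0.9988) = (-27.76, 8.518). Then |ZU| = |U − Z| = 29.04.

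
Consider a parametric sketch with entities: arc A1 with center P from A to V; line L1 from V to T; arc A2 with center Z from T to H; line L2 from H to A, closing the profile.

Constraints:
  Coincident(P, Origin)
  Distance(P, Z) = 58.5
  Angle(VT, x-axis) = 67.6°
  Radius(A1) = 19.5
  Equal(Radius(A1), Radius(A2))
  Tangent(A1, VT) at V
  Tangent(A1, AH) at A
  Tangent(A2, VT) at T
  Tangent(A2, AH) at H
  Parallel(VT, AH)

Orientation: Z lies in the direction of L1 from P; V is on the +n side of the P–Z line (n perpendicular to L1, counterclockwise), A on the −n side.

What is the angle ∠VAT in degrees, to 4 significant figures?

56.31°

The slot axis is L1's direction at 67.6°, so u = (cos 67.6°, sin 67.6°) = (0.3811, 0.9245) and n = (−sin 67.6°, cos 67.6°) = (-0.9245, 0.3811). P is at the origin and Z lies 58.5 along u from P, so Z = 58.5·u = (22.29, 54.09). Tangency of A1 to both parallel lines with radius 19.5 puts V and A at P ± 19.5·n: V = (-18.03, 7.431), A = (18.03, -7.431). Equal radii place T and H the same way about Z: T = Z + 19.5·n = (4.264, 61.52), H = Z − 19.5·n = (40.32, 46.66). Then cos ∠VAT = AV·AT / (|AV||AT|), giving 56.31°.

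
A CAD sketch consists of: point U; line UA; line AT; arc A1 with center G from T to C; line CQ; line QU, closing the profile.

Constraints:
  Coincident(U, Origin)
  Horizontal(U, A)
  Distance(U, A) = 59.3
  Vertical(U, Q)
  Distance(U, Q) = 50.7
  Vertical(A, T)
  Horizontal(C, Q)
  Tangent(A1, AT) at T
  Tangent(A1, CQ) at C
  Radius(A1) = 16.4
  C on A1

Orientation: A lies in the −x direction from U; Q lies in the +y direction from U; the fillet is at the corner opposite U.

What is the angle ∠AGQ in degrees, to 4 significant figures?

136.5°

U is at the origin; UA is horizontal with |UA| = 59.3 and A on the −x side, so A = (-59.30, 0.000). UQ is vertical with |UQ| = 50.7 and Q on the +y side, so Q = (0.000, 50.70). The virtual corner opposite U is at (-59.30, 50.70). A1 meets AT tangentially, so GT is at right angles to AT and A1 meets CQ tangentially, so GC is at right angles to CQ, with radius 16.4, so the center G sits 16.4 in from both sides at G = (-42.90, 34.30). Then cos ∠AGQ = GA·GQ / (|GA||GQ|), giving 136.5°.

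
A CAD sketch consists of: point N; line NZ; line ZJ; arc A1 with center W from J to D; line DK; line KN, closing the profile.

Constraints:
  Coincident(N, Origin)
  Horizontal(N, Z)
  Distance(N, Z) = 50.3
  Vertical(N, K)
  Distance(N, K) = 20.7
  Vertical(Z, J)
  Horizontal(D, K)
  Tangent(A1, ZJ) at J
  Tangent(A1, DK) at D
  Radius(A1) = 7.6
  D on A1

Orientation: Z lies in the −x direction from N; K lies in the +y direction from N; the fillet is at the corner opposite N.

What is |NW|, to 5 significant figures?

44.664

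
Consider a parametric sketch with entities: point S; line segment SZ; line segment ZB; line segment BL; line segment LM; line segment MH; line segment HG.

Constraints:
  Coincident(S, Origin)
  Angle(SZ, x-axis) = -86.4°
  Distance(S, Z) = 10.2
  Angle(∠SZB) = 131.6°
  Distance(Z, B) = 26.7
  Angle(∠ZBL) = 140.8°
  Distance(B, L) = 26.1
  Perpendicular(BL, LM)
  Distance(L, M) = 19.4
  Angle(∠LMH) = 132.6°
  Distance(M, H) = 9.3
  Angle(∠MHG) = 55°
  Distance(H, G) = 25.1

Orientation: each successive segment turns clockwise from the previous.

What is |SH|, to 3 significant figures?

40.4

S is at the origin; SZ runs at -86.4° with length 10.2, so Z = (0.640, -10.2). ∠SZB = 131.6° gives ZB at -135° from the x-axis; with |ZB| = 26.7, B = (-18.2, -29.1). ∠ZBL = 140.8° gives BL at -174° from the x-axis; with |BL| = 26.1, L = (-44.1, -31.9). The perpendicularity gives LM at right angles to BL, so LM runs at 96.0°; with |LM| = 19.4, M = (-46.2, -12.6). ∠LMH = 132.6° gives MH at 48.6° from the x-axis; with |MH| = 9.3, H = (-40.0, -5.58). Then |SH| = |H − S| = 40.4.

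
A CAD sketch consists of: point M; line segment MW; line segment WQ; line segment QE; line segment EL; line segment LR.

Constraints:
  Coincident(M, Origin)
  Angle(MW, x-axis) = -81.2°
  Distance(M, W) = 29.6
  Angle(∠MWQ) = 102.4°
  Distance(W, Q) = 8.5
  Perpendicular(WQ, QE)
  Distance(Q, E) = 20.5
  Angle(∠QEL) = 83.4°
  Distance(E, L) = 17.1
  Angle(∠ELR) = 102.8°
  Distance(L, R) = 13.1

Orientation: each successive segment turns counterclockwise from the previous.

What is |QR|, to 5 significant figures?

19.209

∠QEL = 83.4° gives EL at -177.00° from the x-axis; with |EL| = 17.1, L = (-2.7778, -10.221). ∠ELR = 102.8° gives LR at -99.800° from the x-axis; with |LR| = 13.1, R = (-5.0075, -23.130). Then |QR| = |R − Q| = 19.209.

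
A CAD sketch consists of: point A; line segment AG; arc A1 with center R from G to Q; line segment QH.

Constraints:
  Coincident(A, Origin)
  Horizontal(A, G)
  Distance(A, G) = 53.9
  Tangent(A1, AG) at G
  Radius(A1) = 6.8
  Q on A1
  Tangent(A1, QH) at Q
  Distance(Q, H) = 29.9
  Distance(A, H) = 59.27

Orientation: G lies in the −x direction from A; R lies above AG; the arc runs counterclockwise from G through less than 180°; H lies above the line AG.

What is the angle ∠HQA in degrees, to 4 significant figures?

97.18°

A is at the origin; A and G share the same y with |AG| = 53.9 and G on the −x side, so G = (-53.90, 0.000). A1 meets AG tangentially, so RG is at right angles to AG, so R = G + (0, 6.8) = (-53.90, 6.800). Since RQ ⟂ QH (tangency), |RH| = √(6.8² + 29.9²) = 30.66 regardless of where Q sits on A1. So H lies on both circle(A, 59.27) and circle(R, 30.66); the above-AG intersection is H = (-46.63, 36.59). Q is the foot of the tangent from H: Q = (-47.10, 6.693).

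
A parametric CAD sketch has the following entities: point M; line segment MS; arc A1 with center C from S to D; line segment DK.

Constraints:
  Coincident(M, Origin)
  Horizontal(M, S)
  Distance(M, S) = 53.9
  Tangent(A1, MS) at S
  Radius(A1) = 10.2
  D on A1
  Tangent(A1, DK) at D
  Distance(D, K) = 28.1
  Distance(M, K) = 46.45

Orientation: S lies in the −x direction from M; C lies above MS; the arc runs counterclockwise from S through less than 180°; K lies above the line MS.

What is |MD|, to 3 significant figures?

44.9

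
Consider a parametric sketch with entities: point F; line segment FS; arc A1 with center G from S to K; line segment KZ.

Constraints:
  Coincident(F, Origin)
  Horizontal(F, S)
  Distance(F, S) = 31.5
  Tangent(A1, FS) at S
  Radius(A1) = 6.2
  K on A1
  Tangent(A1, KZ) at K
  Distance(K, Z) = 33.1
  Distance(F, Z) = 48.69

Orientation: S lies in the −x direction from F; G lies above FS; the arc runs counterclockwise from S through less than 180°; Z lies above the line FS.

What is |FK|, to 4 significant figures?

26.20

Checks: |GK| = 6.200 ✓; ∠(GK, KZ) = 90.00° ✓; |KZ| = 33.10 ✓; |FZ| = 48.69 ✓.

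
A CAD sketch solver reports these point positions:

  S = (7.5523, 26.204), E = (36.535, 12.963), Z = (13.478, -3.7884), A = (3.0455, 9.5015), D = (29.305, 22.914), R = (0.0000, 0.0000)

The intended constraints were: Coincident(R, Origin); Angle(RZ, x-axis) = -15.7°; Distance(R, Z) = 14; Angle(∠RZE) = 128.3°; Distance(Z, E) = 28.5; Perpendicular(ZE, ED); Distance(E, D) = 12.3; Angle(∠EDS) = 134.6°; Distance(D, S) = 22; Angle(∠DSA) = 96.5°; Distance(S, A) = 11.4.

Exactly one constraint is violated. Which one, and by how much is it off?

Distance(S, A) = 11.4 — off by 5.90.

R = (0.00, 0.00) ✓; RZ at -15.70° ✓; |RZ| = 14.00 ✓; ∠RZE = 128.3° ✓; |ZE| = 28.50 ✓; ∠(ZE, ED) = 90.00° ✓; |ED| = 12.30 ✓; ∠EDS = 134.6° ✓; |DS| = 22.00 ✓; ∠DSA = 96.50° ✓; |SA| = 17.30 ✗.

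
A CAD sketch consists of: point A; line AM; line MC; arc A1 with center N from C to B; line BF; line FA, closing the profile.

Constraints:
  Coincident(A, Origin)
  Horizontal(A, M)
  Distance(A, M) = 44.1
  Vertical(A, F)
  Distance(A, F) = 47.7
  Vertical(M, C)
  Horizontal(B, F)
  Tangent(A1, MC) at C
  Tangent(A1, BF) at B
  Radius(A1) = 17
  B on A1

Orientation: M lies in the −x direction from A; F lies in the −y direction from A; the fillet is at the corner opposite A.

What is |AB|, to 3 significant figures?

54.9

A is at the origin; A and M share the same y with |AM| = 44.1 and M on the −x side, so M = (-44.1, 0.00). A and F share the same x with |AF| = 47.7 and F on the −y side, so F = (0.00, -47.7). The virtual corner opposite A is at (-44.1, -47.7). Tangency of A1 to MC means the radius NC is perpendicular to MC and the tangent condition forces NB to be normal to BF, with radius 17.0, so the center N sits 17.0 in from both sides at N = (-27.1, -30.7). That places the tangent points at C = (-44.1, -30.7) on MC and B = (-27.1, -47.7) on BF. Then |AB| = |B − A| = 54.9.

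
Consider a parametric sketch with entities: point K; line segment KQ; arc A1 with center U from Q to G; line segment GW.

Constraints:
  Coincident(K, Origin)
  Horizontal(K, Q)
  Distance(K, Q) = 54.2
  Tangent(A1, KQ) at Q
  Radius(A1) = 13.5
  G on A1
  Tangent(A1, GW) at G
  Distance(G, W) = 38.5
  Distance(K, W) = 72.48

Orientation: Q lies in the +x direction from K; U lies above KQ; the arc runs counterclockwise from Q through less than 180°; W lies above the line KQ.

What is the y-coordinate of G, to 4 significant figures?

19.71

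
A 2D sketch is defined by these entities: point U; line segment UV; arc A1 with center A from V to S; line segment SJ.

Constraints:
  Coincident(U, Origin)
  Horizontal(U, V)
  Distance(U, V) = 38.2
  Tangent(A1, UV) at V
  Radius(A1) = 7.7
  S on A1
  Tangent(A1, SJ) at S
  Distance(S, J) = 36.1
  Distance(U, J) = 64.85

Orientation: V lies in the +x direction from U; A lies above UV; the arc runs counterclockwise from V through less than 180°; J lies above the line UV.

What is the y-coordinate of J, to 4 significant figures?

43.18

Checks: |AS| = 7.700 ✓; ∠(AS, SJ) = 90.00° ✓; |SJ| = 36.10 ✓; |UJ| = 64.85 ✓.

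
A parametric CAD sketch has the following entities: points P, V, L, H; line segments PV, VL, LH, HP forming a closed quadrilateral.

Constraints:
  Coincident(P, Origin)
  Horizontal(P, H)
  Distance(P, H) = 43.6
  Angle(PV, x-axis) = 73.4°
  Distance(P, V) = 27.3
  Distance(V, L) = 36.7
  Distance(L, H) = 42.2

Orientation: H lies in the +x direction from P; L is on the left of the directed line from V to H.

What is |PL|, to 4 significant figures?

58.67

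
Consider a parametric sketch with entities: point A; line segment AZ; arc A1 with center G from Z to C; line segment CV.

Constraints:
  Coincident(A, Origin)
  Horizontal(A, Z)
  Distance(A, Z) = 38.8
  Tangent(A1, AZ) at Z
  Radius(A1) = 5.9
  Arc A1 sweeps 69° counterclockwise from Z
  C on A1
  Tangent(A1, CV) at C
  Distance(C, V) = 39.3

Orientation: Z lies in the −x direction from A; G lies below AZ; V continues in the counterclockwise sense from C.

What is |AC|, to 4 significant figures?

44.47

A is at the origin; A and Z share the same y with |AZ| = 38.8 and Z on the −x side, so Z = (-38.80, 0.000). Since A1 is tangent to AZ there, GZ ⟂ AZ, so G = Z + (0, -5.9) = (-38.80, -5.900). On A1, Z sits at bearing 90° from G; a 69° counterclockwise sweep puts C at bearing 159°, so C = G + 5.9·(cos 159°, sin 159°) = (-44.31, -3.786). Then |AC| = |C − A| = 44.47.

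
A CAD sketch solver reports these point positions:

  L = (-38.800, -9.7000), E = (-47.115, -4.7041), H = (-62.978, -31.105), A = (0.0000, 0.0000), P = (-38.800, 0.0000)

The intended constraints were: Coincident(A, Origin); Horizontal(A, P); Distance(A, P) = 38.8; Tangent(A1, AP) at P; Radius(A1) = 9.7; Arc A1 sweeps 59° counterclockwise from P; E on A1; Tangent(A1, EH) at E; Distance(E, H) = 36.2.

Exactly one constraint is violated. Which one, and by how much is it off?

Distance(E, H) = 36.2 — off by 5.40.

A = (0.00, 0.00) ✓; A.y = 0.00, P.y = 0.00 ✓; |AP| = 38.80 ✓; ∠(LP, PA) = 90.00° ✓; |LP| = 9.700 ✓; bearing(L→E) − bearing(L→P) = 59.00° ✓; |LE| = 9.700 ✓; ∠(LE, EH) = 90.00° ✓; |EH| = 30.80 ✗.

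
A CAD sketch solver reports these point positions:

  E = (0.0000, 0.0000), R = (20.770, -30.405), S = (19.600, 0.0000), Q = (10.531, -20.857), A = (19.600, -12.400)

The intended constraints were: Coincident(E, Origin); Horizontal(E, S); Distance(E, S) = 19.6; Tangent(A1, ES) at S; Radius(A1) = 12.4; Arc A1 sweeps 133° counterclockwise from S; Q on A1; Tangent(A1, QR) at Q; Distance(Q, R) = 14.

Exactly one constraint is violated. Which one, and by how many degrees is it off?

Tangent(A1, QR) at Q — off by 4.00°.

E = (0.00, 0.00) ✓; E.y = 0.00, S.y = 0.00 ✓; |ES| = 19.60 ✓; ∠(AS, SE) = 90.00° ✓; |AS| = 12.40 ✓; bearing(A→Q) − bearing(A→S) = 133.0° ✓; |AQ| = 12.40 ✓; ∠(AQ, QR) = 86.00° ✗; |QR| = 14.00 ✓.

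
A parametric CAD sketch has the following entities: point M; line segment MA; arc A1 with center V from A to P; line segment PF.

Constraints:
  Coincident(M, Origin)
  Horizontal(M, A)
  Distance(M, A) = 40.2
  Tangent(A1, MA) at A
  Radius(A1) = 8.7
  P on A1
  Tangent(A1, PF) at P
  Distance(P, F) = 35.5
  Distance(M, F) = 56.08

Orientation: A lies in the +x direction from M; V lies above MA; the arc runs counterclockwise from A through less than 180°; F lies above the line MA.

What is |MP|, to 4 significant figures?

49.69

M is at the origin; MA is horizontal with |MA| = 40.2 and A on the +x side, so A = (40.20, 0.000). Since A1 is tangent to MA there, VA ⟂ MA, so V = A + (0, 8.7) = (40.20, 8.700). Since VP ⟂ PF (tangency), |VF| = √(8.7² + 35.5²) = 36.55 regardless of where P sits on A1. So F lies on both circle(M, 56.08) and circle(V, 36.55); the above-MA intersection is F = (33.87, 44.70). P is the foot of the tangent from F: P = (48.16, 12.20).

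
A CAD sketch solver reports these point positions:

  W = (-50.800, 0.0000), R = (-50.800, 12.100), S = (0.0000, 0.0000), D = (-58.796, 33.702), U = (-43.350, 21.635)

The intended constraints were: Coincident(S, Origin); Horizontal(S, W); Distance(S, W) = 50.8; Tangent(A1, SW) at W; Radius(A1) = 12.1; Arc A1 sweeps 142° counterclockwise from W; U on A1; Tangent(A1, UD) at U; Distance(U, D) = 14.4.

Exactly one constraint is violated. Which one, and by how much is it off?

Distance(U, D) = 14.4 — off by 5.20.

S = (0.00, 0.00) ✓; S.y = 0.00, W.y = 0.00 ✓; |SW| = 50.80 ✓; ∠(RW, WS) = 90.00° ✓; |RW| = 12.10 ✓; bearing(R→U) − bearing(R→W) = 142.0° ✓; |RU| = 12.10 ✓; ∠(RU, UD) = 90.00° ✓; |UD| = 19.60 ✗.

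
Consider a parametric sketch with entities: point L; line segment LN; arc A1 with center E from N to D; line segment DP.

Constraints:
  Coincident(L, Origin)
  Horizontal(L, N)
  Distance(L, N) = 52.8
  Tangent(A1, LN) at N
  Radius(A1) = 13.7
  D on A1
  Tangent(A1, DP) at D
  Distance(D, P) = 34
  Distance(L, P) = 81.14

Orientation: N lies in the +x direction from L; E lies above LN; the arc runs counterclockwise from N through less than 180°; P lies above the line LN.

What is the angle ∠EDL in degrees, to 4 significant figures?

10.03°

Checks: |LN| = 52.80 ✓; |ED| = 13.70 ✓; ∠(ED, DP) = 90.00° ✓; |DP| = 34.00 ✓; |LP| = 81.14 ✓.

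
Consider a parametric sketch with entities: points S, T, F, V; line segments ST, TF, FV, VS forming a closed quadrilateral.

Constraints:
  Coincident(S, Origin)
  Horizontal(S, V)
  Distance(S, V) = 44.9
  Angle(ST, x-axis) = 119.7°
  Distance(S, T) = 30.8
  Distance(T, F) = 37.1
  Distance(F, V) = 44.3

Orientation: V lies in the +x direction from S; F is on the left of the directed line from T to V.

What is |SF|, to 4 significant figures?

42.19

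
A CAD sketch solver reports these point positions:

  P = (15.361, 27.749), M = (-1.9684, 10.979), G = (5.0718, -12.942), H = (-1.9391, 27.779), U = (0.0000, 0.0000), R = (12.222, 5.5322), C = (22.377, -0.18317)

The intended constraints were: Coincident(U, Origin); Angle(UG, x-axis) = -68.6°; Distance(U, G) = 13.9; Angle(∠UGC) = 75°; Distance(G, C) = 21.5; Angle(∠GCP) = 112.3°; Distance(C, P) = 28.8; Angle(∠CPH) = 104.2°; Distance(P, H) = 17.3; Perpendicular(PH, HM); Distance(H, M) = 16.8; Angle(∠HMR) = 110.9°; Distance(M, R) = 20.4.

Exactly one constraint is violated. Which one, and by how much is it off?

Distance(M, R) = 20.4 — off by 5.20.

U = (0.00, 0.00) ✓; UG at -68.60° ✓; |UG| = 13.90 ✓; ∠UGC = 75.00° ✓; |GC| = 21.50 ✓; ∠GCP = 112.3° ✓; |CP| = 28.80 ✓; ∠CPH = 104.2° ✓; |PH| = 17.30 ✓; ∠(PH, HM) = 90.00° ✓; |HM| = 16.80 ✓; ∠HMR = 110.9° ✓; |MR| = 15.20 ✗.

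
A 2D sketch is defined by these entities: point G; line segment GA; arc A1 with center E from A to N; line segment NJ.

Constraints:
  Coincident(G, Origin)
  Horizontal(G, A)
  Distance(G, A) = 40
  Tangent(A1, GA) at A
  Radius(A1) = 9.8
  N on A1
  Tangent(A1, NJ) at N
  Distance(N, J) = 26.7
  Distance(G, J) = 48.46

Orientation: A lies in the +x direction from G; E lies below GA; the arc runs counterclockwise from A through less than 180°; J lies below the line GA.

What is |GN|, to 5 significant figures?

31.897

G is at the origin; GA is horizontal with |GA| = 40.0 and A on the +x side, so A = (40.000, 0.0000). The tangent condition forces EA to be normal to GA, so E = A + (0, -9.8) = (40.000, -9.8000). Since EN ⟂ NJ (tangency), |EJ| = √(9.8² + 26.7²) = 28.442 regardless of where N sits on A1. So J lies on both circle(G, 48.46) and circle(E, 28.442); the below-GA intersection is J = (31.400, -36.910). N is the foot of the tangent from J: N = (30.210, -10.237).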